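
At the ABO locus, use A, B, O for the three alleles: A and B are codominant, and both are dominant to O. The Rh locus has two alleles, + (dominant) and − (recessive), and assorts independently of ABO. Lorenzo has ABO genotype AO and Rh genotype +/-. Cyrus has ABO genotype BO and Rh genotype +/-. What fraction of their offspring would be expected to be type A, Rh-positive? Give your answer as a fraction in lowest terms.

ABO cross AO × BO → offspring phenotypes: 1/4 O, 1/4 A, 1/4 B, 1/4 AB.
Rh cross +/- × +/- → 3/4 Rh+, 1/4 Rh-.
Independent loci: P(type A, Rh-positive) = 1/4 × 3/4 = 3/16.

3/16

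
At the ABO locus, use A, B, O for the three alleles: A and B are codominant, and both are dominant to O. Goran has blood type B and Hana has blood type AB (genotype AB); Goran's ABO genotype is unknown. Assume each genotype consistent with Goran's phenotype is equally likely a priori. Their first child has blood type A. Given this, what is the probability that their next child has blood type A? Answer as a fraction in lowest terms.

Possible genotypes: Goran ∈ {BB, BO}; Hana ∈ {AB}.
Weight each parental genotype pair by prior × P(type-A child):
  BO × AB: posterior weight 1; P(next child type A) = 1/4.
Weighted sum = 1/4.

1/4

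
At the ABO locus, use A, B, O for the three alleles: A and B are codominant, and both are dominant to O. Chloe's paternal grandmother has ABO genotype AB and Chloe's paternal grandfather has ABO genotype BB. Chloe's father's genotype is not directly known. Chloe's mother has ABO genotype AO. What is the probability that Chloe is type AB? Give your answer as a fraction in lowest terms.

3/8

Chloe's father's ABO genotype from AB × BB: 1/2 AB, 1/2 BB.
Crossing each possibility with the mother AO and summing P(type AB): 1/2·1/4 + 1/2·1/2 = 3/8.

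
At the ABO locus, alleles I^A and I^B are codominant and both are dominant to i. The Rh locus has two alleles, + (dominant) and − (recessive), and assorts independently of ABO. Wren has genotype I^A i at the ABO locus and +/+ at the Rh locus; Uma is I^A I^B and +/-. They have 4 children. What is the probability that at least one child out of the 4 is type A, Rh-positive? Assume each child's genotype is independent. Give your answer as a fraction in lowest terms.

ABO cross I^A i × I^A I^B → 1/2 A, 1/4 B, 1/4 AB.
Rh cross +/+ × +/- → 1 Rh+; so P(type A, Rh-positive) = 1/2 × 1 = 1/2 per child.
P(none) = (1/2)^4 = 1/16; P(at least one) = 1 − 1/16 = 15/16.

15/16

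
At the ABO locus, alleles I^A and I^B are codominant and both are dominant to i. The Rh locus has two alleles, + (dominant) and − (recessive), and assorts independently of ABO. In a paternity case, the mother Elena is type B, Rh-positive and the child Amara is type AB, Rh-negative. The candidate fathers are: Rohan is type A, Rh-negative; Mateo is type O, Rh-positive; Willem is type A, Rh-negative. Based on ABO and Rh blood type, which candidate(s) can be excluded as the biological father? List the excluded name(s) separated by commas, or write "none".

Mateo

A candidate is excluded only if no genotype consistent with his phenotype could produce a type AB, Rh-negative child with a type B, Rh-positive mother.
Mateo (type O, Rh+): no genotype consistent with that phenotype can produce a type-AB Rh- child with a type-B mother.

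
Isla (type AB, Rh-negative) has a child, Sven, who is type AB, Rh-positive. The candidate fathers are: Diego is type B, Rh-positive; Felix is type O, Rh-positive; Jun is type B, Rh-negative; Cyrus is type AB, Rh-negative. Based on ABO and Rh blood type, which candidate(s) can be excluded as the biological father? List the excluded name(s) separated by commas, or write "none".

Felix, Jun, Cyrus

A candidate is excluded only if no genotype consistent with his phenotype could produce a type AB, Rh-positive child with a type AB, Rh-negative mother.
Felix (type O, Rh+): no genotype consistent with that phenotype can produce a type-AB Rh+ child with a type-AB mother.
Jun (type B, Rh-): no genotype consistent with that phenotype can produce a type-AB Rh+ child with a type-AB mother.
Cyrus (type AB, Rh-): no genotype consistent with that phenotype can produce a type-AB Rh+ child with a type-AB mother.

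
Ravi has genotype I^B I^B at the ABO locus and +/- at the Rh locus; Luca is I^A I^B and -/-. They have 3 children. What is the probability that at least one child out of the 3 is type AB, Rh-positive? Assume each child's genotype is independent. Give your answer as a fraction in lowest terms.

ABO cross I^B I^B × I^A I^B → 1/2 B, 1/2 AB.
Rh cross +/- × -/- → 1/2 Rh+, 1/2 Rh-; so P(type AB, Rh-positive) = 1/2 × 1/2 = 1/4 per child.
P(none) = (3/4)^3 = 27/64; P(at least one) = 1 − 27/64 = 37/64.

37/64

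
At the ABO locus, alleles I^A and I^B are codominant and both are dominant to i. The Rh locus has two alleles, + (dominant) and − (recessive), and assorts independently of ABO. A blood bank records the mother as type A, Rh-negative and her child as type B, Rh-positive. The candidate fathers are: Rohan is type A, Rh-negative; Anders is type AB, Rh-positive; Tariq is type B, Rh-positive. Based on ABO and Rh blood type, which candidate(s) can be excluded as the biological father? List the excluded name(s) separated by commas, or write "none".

Rohan

A candidate is excluded only if no genotype consistent with his phenotype could produce a type B, Rh-positive child with a type A, Rh-negative mother.
Rohan (type A, Rh-): no genotype consistent with that phenotype can produce a type-B Rh+ child with a type-A mother.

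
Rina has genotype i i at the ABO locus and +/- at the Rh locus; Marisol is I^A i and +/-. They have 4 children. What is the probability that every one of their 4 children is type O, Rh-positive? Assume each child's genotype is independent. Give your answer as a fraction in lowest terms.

ABO cross i i × I^A i → 1/2 O, 1/2 A.
Rh cross +/- × +/- → 3/4 Rh+, 1/4 Rh-; so P(type O, Rh-positive) = 1/2 × 3/4 = 3/8 per child.
All 4 independent: (3/8)^4 = 81/4096.

81/4096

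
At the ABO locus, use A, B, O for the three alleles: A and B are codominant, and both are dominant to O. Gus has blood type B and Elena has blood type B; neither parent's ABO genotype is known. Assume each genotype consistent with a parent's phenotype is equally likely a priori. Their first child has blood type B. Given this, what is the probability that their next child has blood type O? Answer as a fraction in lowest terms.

1/20

Possible genotypes: Gus ∈ {BB, BO}; Elena ∈ {BB, BO}.
Weight each parental genotype pair by prior × P(type-B child):
  BB × BB: posterior weight 4/15; P(next child type O) = 0.
  BB × BO: posterior weight 4/15; P(next child type O) = 0.
  BO × BB: posterior weight 4/15; P(next child type O) = 0.
  BO × BO: posterior weight 1/5; P(next child type O) = 1/4.
Weighted sum = 1/20.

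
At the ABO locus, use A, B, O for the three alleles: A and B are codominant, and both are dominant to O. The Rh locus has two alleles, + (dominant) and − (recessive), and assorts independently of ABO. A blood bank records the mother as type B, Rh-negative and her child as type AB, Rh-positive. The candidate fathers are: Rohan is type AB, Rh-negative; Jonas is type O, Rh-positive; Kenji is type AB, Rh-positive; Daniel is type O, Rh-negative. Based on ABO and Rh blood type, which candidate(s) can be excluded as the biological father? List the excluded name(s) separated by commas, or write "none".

Rohan, Jonas, Daniel

A candidate is excluded only if no genotype consistent with his phenotype could produce a type AB, Rh-positive child with a type B, Rh-negative mother.
Rohan (type AB, Rh-): no genotype consistent with that phenotype can produce a type-AB Rh+ child with a type-B mother.
Jonas (type O, Rh+): no genotype consistent with that phenotype can produce a type-AB Rh+ child with a type-B mother.
Daniel (type O, Rh-): no genotype consistent with that phenotype can produce a type-AB Rh+ child with a type-B mother.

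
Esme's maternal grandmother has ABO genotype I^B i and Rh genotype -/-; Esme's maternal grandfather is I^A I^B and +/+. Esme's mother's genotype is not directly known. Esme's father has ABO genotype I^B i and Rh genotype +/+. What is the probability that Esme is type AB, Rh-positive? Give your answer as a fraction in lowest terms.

Esme's mother's ABO genotype from I^B i × I^A I^B: 1/4 I^A I^B, 1/4 I^A i, 1/4 I^B I^B, 1/4 I^B i.
Crossing each possibility with the father I^B i and summing P(type AB): 1/4·1/4 + 1/4·1/4 + 1/4·0 + 1/4·0 = 1/8.
Similarly for Rh via the mother's Rh distribution: P(Rh+) = 1.
Independent loci: 1/8 × 1 = 1/8.

1/8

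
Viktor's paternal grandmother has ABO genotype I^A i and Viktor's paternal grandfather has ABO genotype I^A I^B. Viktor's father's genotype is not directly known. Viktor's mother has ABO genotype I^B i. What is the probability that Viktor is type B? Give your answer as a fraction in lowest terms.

Viktor's father's ABO genotype from I^A i × I^A I^B: 1/4 I^A I^A, 1/4 I^A I^B, 1/4 I^A i, 1/4 I^B i.
Crossing each possibility with the mother I^B i and summing P(type B): 1/4·0 + 1/4·1/2 + 1/4·1/4 + 1/4·3/4 = 3/8.

3/8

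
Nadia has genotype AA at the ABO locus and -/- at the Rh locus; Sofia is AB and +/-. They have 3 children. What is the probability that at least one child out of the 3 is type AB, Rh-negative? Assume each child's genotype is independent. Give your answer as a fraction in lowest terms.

ABO cross AA × AB → 1/2 A, 1/2 AB.
Rh cross -/- × +/- → 1/2 Rh+, 1/2 Rh-; so P(type AB, Rh-negative) = 1/2 × 1/2 = 1/4 per child.
P(none) = (3/4)^3 = 27/64; P(at least one) = 1 − 27/64 = 37/64.

37/64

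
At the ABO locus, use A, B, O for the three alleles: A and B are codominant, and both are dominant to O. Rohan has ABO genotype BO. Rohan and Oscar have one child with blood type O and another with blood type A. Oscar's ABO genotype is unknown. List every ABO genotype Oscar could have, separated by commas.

For each candidate genotype of Oscar, check whether crossing it with BO can produce every observed child phenotype.
  AA → possible child types {A, AB} ✗
  AB → possible child types {A, B, AB} ✗
  AO → possible child types {O, A, B, AB} ✓
  BB → possible child types {B} ✗
  BO → possible child types {O, B} ✗
  OO → possible child types {O, B} ✗

AO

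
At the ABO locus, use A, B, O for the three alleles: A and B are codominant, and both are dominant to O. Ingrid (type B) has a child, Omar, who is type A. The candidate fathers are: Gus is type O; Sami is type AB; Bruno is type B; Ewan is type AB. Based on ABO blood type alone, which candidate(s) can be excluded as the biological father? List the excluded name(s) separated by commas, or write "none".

A candidate is excluded only if no genotype consistent with his phenotype could produce a type A child with a type B mother.
Gus (type O): no genotype consistent with that phenotype can produce a type-A child with a type-B mother.
Bruno (type B): no genotype consistent with that phenotype can produce a type-A child with a type-B mother.

Gus, Bruno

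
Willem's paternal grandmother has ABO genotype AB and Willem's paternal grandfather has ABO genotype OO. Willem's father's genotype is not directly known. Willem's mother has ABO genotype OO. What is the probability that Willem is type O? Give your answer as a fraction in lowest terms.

Willem's father's ABO genotype from AB × OO: 1/2 AO, 1/2 BO.
Crossing each possibility with the mother OO and summing P(type O): 1/2·1/2 + 1/2·1/2 = 1/2.

1/2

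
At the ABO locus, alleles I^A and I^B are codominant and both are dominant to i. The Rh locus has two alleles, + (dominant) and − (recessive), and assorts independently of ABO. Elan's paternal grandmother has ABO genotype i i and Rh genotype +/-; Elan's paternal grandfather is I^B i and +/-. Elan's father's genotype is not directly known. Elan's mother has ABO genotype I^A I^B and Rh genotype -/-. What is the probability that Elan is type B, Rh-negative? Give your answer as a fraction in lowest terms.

Elan's father's ABO genotype from i i × I^B i: 1/2 I^B i, 1/2 i i.
Crossing each possibility with the mother I^A I^B and summing P(type B): 1/2·1/2 + 1/2·1/2 = 1/2.
Similarly for Rh via the father's Rh distribution: P(Rh-) = 1/2.
Independent loci: 1/2 × 1/2 = 1/4.

1/4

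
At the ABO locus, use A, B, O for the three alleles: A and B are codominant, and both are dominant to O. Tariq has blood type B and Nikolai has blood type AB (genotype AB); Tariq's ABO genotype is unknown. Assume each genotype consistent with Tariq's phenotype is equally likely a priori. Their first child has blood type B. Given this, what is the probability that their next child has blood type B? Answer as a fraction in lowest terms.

Possible genotypes: Tariq ∈ {BB, BO}; Nikolai ∈ {AB}.
Weight each parental genotype pair by prior × P(type-B child):
  BB × AB: posterior weight 1/2; P(next child type B) = 1/2.
  BO × AB: posterior weight 1/2; P(next child type B) = 1/2.
Weighted sum = 1/2.

1/2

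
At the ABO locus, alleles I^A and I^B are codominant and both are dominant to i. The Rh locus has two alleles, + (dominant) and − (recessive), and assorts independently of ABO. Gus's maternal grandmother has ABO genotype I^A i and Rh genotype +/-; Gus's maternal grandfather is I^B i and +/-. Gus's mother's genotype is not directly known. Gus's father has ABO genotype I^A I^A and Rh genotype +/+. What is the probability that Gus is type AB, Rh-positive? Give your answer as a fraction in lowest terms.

Gus's mother's ABO genotype from I^A i × I^B i: 1/4 I^A I^B, 1/4 I^A i, 1/4 I^B i, 1/4 i i.
Crossing each possibility with the father I^A I^A and summing P(type AB): 1/4·1/2 + 1/4·0 + 1/4·1/2 + 1/4·0 = 1/4.
Similarly for Rh via the mother's Rh distribution: P(Rh+) = 1.
Independent loci: 1/4 × 1 = 1/4.

1/4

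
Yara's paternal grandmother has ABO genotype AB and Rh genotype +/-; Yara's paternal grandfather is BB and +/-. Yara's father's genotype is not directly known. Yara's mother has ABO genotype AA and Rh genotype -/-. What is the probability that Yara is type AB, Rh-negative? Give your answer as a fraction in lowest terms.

Yara's father's ABO genotype from AB × BB: 1/2 AB, 1/2 BB.
Crossing each possibility with the mother AA and summing P(type AB): 1/2·1/2 + 1/2·1 = 3/4.
Similarly for Rh via the father's Rh distribution: P(Rh-) = 1/2.
Independent loci: 3/4 × 1/2 = 3/8.

3/8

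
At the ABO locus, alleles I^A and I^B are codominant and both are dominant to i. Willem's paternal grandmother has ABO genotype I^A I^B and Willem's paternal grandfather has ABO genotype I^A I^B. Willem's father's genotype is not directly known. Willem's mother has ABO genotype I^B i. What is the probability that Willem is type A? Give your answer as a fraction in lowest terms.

Willem's father's ABO genotype from I^A I^B × I^A I^B: 1/4 I^A I^A, 1/2 I^A I^B, 1/4 I^B I^B.
Crossing each possibility with the mother I^B i and summing P(type A): 1/4·1/2 + 1/2·1/4 + 1/4·0 = 1/4.

1/4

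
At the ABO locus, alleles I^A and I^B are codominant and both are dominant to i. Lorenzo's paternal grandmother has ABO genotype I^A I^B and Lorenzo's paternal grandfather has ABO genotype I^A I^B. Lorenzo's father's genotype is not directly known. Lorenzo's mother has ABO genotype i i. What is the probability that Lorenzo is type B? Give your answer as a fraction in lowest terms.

Lorenzo's father's ABO genotype from I^A I^B × I^A I^B: 1/4 I^A I^A, 1/2 I^A I^B, 1/4 I^B I^B.
Crossing each possibility with the mother i i and summing P(type B): 1/4·0 + 1/2·1/2 + 1/4·1 = 1/2.

1/2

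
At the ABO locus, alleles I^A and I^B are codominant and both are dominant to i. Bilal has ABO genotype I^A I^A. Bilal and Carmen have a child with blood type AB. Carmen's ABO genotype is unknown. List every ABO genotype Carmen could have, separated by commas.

For each candidate genotype of Carmen, check whether crossing it with I^A I^A can produce every observed child phenotype.
  I^A I^A → possible child types {A} ✗
  I^A I^B → possible child types {A, AB} ✓
  I^A i → possible child types {A} ✗
  I^B I^B → possible child types {AB} ✓
  I^B i → possible child types {A, AB} ✓
  i i → possible child types {A} ✗

I^A I^B, I^B I^B, I^B i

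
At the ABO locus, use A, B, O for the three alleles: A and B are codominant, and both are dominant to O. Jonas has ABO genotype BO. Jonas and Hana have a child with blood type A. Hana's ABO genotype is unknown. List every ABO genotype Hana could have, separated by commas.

For each candidate genotype of Hana, check whether crossing it with BO can produce every observed child phenotype.
  AA → possible child types {A, AB} ✓
  AB → possible child types {A, B, AB} ✓
  AO → possible child types {O, A, B, AB} ✓
  BB → possible child types {B} ✗
  BO → possible child types {O, B} ✗
  OO → possible child types {O, B} ✗

AA, AB, AO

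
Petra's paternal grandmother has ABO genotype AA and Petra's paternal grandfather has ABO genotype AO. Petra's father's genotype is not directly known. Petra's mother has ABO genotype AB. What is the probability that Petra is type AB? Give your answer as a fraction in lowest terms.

3/8

Petra's father's ABO genotype from AA × AO: 1/2 AA, 1/2 AO.
Crossing each possibility with the mother AB and summing P(type AB): 1/2·1/2 + 1/2·1/4 = 3/8.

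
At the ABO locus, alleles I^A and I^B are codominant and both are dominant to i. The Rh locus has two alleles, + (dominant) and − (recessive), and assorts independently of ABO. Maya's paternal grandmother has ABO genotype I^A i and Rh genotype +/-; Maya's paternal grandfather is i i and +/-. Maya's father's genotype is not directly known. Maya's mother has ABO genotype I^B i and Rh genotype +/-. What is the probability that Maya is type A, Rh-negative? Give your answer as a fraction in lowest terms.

1/32

Maya's father's ABO genotype from I^A i × i i: 1/2 I^A i, 1/2 i i.
Crossing each possibility with the mother I^B i and summing P(type A): 1/2·1/4 + 1/2·0 = 1/8.
Similarly for Rh via the father's Rh distribution: P(Rh-) = 1/4.
Independent loci: 1/8 × 1/4 = 1/32.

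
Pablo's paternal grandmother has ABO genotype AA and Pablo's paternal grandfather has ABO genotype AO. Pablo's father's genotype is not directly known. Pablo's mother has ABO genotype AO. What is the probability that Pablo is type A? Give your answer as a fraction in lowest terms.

7/8

Pablo's father's ABO genotype from AA × AO: 1/2 AA, 1/2 AO.
Crossing each possibility with the mother AO and summing P(type A): 1/2·1 + 1/2·3/4 = 7/8.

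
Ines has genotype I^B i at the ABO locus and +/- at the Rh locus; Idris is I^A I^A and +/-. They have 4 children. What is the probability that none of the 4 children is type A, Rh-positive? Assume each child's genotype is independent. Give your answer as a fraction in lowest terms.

ABO cross I^B i × I^A I^A → 1/2 A, 1/2 AB.
Rh cross +/- × +/- → 3/4 Rh+, 1/4 Rh-; so P(type A, Rh-positive) = 1/2 × 3/4 = 3/8 per child.
P(not type A, Rh-positive) = 5/8 for one child; (5/8)^4 = 625/4096.

625/4096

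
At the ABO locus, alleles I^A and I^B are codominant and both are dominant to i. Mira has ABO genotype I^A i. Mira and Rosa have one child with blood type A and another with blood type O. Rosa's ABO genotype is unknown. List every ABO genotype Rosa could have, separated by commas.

I^A i, I^B i, i i

For each candidate genotype of Rosa, check whether crossing it with I^A i can produce every observed child phenotype.
  I^A I^A → possible child types {A} ✗
  I^A I^B → possible child types {A, B, AB} ✗
  I^A i → possible child types {O, A} ✓
  I^B I^B → possible child types {B, AB} ✗
  I^B i → possible child types {O, A, B, AB} ✓
  i i → possible child types {O, A} ✓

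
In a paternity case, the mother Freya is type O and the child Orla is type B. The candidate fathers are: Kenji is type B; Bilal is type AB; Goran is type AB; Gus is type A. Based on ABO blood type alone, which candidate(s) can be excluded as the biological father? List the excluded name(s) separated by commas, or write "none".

A candidate is excluded only if no genotype consistent with his phenotype could produce a type B child with a type O mother.
Gus (type A): no genotype consistent with that phenotype can produce a type-B child with a type-O mother.

Gus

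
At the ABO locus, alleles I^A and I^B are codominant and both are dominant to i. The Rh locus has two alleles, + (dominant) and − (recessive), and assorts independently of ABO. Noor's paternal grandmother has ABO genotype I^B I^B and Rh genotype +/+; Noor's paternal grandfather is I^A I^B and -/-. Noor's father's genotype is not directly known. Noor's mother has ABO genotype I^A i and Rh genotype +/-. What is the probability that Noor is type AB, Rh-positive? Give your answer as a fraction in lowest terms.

9/32

Noor's father's ABO genotype from I^B I^B × I^A I^B: 1/2 I^A I^B, 1/2 I^B I^B.
Crossing each possibility with the mother I^A i and summing P(type AB): 1/2·1/4 + 1/2·1/2 = 3/8.
Similarly for Rh via the father's Rh distribution: P(Rh+) = 3/4.
Independent loci: 3/8 × 3/4 = 9/32.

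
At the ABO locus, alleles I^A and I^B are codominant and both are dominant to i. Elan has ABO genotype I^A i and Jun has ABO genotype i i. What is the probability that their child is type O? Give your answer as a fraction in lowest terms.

1/2

ABO cross I^A i × i i → offspring phenotypes: 1/2 O, 1/2 A.
So P(type O) = 1/2.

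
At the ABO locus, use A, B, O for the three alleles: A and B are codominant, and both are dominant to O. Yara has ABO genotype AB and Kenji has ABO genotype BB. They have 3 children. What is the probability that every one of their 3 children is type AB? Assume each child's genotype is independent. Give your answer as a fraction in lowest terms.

ABO cross AB × BB → 1/2 B, 1/2 AB.
So P(type AB) = 1/2 per child.
All 3 independent: (1/2)^3 = 1/8.

1/8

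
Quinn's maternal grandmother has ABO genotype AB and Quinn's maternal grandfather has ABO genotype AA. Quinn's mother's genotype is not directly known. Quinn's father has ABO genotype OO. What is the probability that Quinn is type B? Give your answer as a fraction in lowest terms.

Quinn's mother's ABO genotype from AB × AA: 1/2 AA, 1/2 AB.
Crossing each possibility with the father OO and summing P(type B): 1/2·0 + 1/2·1/2 = 1/4.

1/4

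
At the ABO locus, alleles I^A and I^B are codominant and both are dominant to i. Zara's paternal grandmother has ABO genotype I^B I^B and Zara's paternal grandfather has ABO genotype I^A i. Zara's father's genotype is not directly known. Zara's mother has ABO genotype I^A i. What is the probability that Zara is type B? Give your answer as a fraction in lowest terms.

1/4

Zara's father's ABO genotype from I^B I^B × I^A i: 1/2 I^A I^B, 1/2 I^B i.
Crossing each possibility with the mother I^A i and summing P(type B): 1/2·1/4 + 1/2·1/4 = 1/4.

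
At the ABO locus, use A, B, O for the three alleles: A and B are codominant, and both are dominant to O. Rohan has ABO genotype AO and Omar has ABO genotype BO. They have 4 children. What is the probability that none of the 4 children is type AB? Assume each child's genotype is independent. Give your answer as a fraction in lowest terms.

81/256

ABO cross AO × BO → 1/4 O, 1/4 A, 1/4 B, 1/4 AB.
So P(type AB) = 1/4 per child.
P(not type AB) = 3/4 for one child; (3/4)^4 = 81/256.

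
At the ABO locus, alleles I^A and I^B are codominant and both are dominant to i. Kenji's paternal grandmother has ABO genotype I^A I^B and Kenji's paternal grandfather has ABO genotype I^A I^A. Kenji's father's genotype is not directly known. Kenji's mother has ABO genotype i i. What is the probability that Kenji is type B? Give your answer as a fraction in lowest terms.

Kenji's father's ABO genotype from I^A I^B × I^A I^A: 1/2 I^A I^A, 1/2 I^A I^B.
Crossing each possibility with the mother i i and summing P(type B): 1/2·0 + 1/2·1/2 = 1/4.

1/4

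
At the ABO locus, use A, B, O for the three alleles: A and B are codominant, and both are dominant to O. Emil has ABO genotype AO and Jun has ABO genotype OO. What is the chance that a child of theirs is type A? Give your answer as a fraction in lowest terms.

1/2

ABO cross AO × OO → offspring phenotypes: 1/2 O, 1/2 A.
So P(type A) = 1/2.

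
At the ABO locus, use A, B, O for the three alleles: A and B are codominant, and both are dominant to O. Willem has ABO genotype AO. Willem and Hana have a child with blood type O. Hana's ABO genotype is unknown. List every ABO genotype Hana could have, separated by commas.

For each candidate genotype of Hana, check whether crossing it with AO can produce every observed child phenotype.
  AA → possible child types {A} ✗
  AB → possible child types {A, B, AB} ✗
  AO → possible child types {O, A} ✓
  BB → possible child types {B, AB} ✗
  BO → possible child types {O, A, B, AB} ✓
  OO → possible child types {O, A} ✓

AO, BO, OO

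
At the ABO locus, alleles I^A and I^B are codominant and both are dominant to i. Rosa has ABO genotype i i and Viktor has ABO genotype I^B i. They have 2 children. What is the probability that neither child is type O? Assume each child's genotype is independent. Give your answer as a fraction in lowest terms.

1/4

ABO cross i i × I^B i → 1/2 O, 1/2 B.
So P(type O) = 1/2 per child.
P(not type O) = 1/2 for one child; (1/2)^2 = 1/4.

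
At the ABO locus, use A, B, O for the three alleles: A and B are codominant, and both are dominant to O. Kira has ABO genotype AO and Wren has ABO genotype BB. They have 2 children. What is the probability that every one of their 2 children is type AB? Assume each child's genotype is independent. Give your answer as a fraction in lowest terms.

1/4

ABO cross AO × BB → 1/2 B, 1/2 AB.
So P(type AB) = 1/2 per child.
All 2 independent: (1/2)^2 = 1/4.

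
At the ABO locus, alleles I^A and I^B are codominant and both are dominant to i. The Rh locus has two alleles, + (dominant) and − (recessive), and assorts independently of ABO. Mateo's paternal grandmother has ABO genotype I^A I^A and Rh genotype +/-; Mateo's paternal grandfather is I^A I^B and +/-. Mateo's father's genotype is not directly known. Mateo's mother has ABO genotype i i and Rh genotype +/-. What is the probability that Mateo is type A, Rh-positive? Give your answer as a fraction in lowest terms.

Mateo's father's ABO genotype from I^A I^A × I^A I^B: 1/2 I^A I^A, 1/2 I^A I^B.
Crossing each possibility with the mother i i and summing P(type A): 1/2·1 + 1/2·1/2 = 3/4.
Similarly for Rh via the father's Rh distribution: P(Rh+) = 3/4.
Independent loci: 3/4 × 3/4 = 9/16.

9/16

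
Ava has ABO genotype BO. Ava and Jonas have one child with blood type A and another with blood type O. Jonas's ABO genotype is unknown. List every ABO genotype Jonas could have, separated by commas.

For each candidate genotype of Jonas, check whether crossing it with BO can produce every observed child phenotype.
  AA → possible child types {A, AB} ✗
  AB → possible child types {A, B, AB} ✗
  AO → possible child types {O, A, B, AB} ✓
  BB → possible child types {B} ✗
  BO → possible child types {O, B} ✗
  OO → possible child types {O, B} ✗

AO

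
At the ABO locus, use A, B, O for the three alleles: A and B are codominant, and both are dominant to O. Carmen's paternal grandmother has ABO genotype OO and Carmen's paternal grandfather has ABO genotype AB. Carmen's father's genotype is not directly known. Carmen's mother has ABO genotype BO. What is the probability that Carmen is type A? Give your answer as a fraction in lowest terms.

Carmen's father's ABO genotype from OO × AB: 1/2 AO, 1/2 BO.
Crossing each possibility with the mother BO and summing P(type A): 1/2·1/4 + 1/2·0 = 1/8.

1/8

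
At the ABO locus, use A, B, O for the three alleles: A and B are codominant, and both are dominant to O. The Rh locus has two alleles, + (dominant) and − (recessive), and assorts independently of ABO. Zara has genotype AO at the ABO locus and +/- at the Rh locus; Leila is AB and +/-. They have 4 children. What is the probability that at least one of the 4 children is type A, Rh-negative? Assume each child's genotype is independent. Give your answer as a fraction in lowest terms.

1695/4096

ABO cross AO × AB → 1/2 A, 1/4 B, 1/4 AB.
Rh cross +/- × +/- → 3/4 Rh+, 1/4 Rh-; so P(type A, Rh-negative) = 1/2 × 1/4 = 1/8 per child.
P(none) = (7/8)^4 = 2401/4096; P(at least one) = 1 − 2401/4096 = 1695/4096.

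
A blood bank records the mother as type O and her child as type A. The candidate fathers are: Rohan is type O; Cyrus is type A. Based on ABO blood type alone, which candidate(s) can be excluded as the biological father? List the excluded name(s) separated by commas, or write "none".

Rohan

A candidate is excluded only if no genotype consistent with his phenotype could produce a type A child with a type O mother.
Rohan (type O): no genotype consistent with that phenotype can produce a type-A child with a type-O mother.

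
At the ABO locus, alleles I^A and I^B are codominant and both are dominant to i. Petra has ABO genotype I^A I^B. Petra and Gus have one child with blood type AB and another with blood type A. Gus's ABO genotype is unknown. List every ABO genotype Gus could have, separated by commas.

I^A I^A, I^A I^B, I^A i, I^B i

For each candidate genotype of Gus, check whether crossing it with I^A I^B can produce every observed child phenotype.
  I^A I^A → possible child types {A, AB} ✓
  I^A I^B → possible child types {A, B, AB} ✓
  I^A i → possible child types {A, B, AB} ✓
  I^B I^B → possible child types {B, AB} ✗
  I^B i → possible child types {A, B, AB} ✓
  i i → possible child types {A, B} ✗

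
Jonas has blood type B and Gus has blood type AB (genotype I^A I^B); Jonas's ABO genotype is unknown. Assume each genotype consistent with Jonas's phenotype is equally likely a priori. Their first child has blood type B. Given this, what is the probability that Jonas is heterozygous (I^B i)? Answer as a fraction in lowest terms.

Possible genotypes: Jonas ∈ {I^B I^B, I^B i}; Gus ∈ {I^A I^B}.
Weight each parental genotype pair by prior × P(type-B child):
  I^B I^B × I^A I^B: posterior weight 1/2.
  I^B i × I^A I^B: posterior weight 1/2.
Sum the posterior weight over pairs where Jonas is I^B i: 1/2.

1/2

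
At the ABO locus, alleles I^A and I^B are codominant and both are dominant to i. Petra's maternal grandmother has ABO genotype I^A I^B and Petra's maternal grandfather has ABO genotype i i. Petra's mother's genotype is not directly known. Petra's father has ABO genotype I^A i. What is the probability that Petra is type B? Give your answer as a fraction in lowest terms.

Petra's mother's ABO genotype from I^A I^B × i i: 1/2 I^A i, 1/2 I^B i.
Crossing each possibility with the father I^A i and summing P(type B): 1/2·0 + 1/2·1/4 = 1/8.

1/8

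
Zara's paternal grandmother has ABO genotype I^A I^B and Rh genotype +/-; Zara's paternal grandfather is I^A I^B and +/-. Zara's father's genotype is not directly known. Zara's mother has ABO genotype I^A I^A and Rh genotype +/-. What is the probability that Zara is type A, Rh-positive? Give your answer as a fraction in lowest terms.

Zara's father's ABO genotype from I^A I^B × I^A I^B: 1/4 I^A I^A, 1/2 I^A I^B, 1/4 I^B I^B.
Crossing each possibility with the mother I^A I^A and summing P(type A): 1/4·1 + 1/2·1/2 + 1/4·0 = 1/2.
Similarly for Rh via the father's Rh distribution: P(Rh+) = 3/4.
Independent loci: 1/2 × 3/4 = 3/8.

3/8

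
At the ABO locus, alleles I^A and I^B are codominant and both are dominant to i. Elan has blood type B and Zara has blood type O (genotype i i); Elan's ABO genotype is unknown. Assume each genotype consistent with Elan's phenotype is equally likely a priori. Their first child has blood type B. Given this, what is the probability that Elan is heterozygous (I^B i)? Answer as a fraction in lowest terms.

Possible genotypes: Elan ∈ {I^B I^B, I^B i}; Zara ∈ {i i}.
Weight each parental genotype pair by prior × P(type-B child):
  I^B I^B × i i: posterior weight 2/3.
  I^B i × i i: posterior weight 1/3.
Sum the posterior weight over pairs where Elan is I^B i: 1/3.

1/3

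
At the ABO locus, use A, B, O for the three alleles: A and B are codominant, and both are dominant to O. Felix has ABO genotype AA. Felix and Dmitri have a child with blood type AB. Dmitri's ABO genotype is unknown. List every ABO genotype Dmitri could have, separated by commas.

For each candidate genotype of Dmitri, check whether crossing it with AA can produce every observed child phenotype.
  AA → possible child types {A} ✗
  AB → possible child types {A, AB} ✓
  AO → possible child types {A} ✗
  BB → possible child types {AB} ✓
  BO → possible child types {A, AB} ✓
  OO → possible child types {A} ✗

AB, BB, BO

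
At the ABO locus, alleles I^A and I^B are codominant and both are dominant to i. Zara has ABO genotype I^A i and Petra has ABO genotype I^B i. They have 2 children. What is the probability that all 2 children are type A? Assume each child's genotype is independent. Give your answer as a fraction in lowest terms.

ABO cross I^A i × I^B i → 1/4 O, 1/4 A, 1/4 B, 1/4 AB.
So P(type A) = 1/4 per child.
All 2 independent: (1/4)^2 = 1/16.

1/16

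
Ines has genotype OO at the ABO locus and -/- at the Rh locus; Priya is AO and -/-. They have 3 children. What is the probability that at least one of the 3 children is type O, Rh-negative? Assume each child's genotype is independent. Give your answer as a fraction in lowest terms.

ABO cross OO × AO → 1/2 O, 1/2 A.
Rh cross -/- × -/- → 1 Rh-; so P(type O, Rh-negative) = 1/2 × 1 = 1/2 per child.
P(none) = (1/2)^3 = 1/8; P(at least one) = 1 − 1/8 = 7/8.

7/8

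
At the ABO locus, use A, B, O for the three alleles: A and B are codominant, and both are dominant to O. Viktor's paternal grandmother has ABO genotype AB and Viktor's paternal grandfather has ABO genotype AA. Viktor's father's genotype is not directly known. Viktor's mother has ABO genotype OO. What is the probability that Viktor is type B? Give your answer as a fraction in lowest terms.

1/4

Viktor's father's ABO genotype from AB × AA: 1/2 AA, 1/2 AB.
Crossing each possibility with the mother OO and summing P(type B): 1/2·0 + 1/2·1/2 = 1/4.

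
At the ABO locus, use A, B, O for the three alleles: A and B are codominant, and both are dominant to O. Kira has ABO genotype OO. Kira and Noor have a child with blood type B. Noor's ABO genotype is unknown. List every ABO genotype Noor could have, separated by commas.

AB, BB, BO

For each candidate genotype of Noor, check whether crossing it with OO can produce every observed child phenotype.
  AA → possible child types {A} ✗
  AB → possible child types {A, B} ✓
  AO → possible child types {O, A} ✗
  BB → possible child types {B} ✓
  BO → possible child types {O, B} ✓
  OO → possible child types {O} ✗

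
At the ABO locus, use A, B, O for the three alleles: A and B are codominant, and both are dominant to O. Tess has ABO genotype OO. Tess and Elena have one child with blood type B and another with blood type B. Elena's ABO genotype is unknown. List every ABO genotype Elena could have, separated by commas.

AB, BB, BO

For each candidate genotype of Elena, check whether crossing it with OO can produce every observed child phenotype.
  AA → possible child types {A} ✗
  AB → possible child types {A, B} ✓
  AO → possible child types {O, A} ✗
  BB → possible child types {B} ✓
  BO → possible child types {O, B} ✓
  OO → possible child types {O} ✗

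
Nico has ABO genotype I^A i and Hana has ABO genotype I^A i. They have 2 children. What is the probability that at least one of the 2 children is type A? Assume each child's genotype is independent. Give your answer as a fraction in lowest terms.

15/16

ABO cross I^A i × I^A i → 1/4 O, 3/4 A.
So P(type A) = 3/4 per child.
P(none) = (1/4)^2 = 1/16; P(at least one) = 1 − 1/16 = 15/16.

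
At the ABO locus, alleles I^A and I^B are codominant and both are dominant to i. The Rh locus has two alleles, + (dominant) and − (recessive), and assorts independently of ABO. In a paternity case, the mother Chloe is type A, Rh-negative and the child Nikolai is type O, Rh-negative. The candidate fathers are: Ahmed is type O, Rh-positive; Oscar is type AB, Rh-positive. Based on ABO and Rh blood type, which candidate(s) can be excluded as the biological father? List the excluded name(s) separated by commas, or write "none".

A candidate is excluded only if no genotype consistent with his phenotype could produce a type O, Rh-negative child with a type A, Rh-negative mother.
Oscar (type AB, Rh+): no genotype consistent with that phenotype can produce a type-O Rh- child with a type-A mother.

Oscar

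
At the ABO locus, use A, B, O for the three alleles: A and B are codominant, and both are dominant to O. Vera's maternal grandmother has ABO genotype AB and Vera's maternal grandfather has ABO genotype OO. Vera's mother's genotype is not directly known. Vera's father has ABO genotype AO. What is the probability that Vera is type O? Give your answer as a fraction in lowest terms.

Vera's mother's ABO genotype from AB × OO: 1/2 AO, 1/2 BO.
Crossing each possibility with the father AO and summing P(type O): 1/2·1/4 + 1/2·1/4 = 1/4.

1/4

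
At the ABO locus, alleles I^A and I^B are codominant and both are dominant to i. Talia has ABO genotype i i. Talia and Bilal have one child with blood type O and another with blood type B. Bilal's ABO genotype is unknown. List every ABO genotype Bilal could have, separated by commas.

For each candidate genotype of Bilal, check whether crossing it with i i can produce every observed child phenotype.
  I^A I^A → possible child types {A} ✗
  I^A I^B → possible child types {A, B} ✗
  I^A i → possible child types {O, A} ✗
  I^B I^B → possible child types {B} ✗
  I^B i → possible child types {O, B} ✓
  i i → possible child types {O} ✗

I^B i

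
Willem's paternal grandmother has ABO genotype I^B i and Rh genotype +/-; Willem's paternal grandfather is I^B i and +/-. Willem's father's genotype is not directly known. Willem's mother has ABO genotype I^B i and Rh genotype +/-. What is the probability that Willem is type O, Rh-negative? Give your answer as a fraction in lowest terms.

Willem's father's ABO genotype from I^B i × I^B i: 1/4 I^B I^B, 1/2 I^B i, 1/4 i i.
Crossing each possibility with the mother I^B i and summing P(type O): 1/4·0 + 1/2·1/4 + 1/4·1/2 = 1/4.
Similarly for Rh via the father's Rh distribution: P(Rh-) = 1/4.
Independent loci: 1/4 × 1/4 = 1/16.

1/16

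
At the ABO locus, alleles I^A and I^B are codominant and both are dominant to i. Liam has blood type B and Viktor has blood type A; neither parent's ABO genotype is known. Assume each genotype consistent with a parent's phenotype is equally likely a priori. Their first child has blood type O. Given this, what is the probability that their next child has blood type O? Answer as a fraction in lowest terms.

1/4

Possible genotypes: Liam ∈ {I^B I^B, I^B i}; Viktor ∈ {I^A I^A, I^A i}.
Weight each parental genotype pair by prior × P(type-O child):
  I^B i × I^A i: posterior weight 1; P(next child type O) = 1/4.
Weighted sum = 1/4.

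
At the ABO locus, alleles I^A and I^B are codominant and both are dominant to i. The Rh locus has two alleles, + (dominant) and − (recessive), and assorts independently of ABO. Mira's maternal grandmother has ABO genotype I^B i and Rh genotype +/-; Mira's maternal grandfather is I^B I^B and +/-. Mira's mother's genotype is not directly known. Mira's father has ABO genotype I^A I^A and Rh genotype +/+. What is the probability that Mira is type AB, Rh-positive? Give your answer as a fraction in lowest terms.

Mira's mother's ABO genotype from I^B i × I^B I^B: 1/2 I^B I^B, 1/2 I^B i.
Crossing each possibility with the father I^A I^A and summing P(type AB): 1/2·1 + 1/2·1/2 = 3/4.
Similarly for Rh via the mother's Rh distribution: P(Rh+) = 1.
Independent loci: 3/4 × 1 = 3/4.

3/4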